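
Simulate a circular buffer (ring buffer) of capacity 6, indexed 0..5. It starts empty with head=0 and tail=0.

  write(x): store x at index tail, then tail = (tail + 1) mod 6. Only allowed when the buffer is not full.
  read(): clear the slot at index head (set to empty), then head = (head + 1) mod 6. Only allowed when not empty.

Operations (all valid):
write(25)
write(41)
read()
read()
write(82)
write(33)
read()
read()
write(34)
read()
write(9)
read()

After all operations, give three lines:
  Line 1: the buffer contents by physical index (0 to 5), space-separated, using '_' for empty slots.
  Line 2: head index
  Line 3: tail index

write(25): buf=[25 _ _ _ _ _], head=0, tail=1, size=1
write(41): buf=[25 41 _ _ _ _], head=0, tail=2, size=2
read(): buf=[_ 41 _ _ _ _], head=1, tail=2, size=1
read(): buf=[_ _ _ _ _ _], head=2, tail=2, size=0
write(82): buf=[_ _ 82 _ _ _], head=2, tail=3, size=1
write(33): buf=[_ _ 82 33 _ _], head=2, tail=4, size=2
read(): buf=[_ _ _ 33 _ _], head=3, tail=4, size=1
read(): buf=[_ _ _ _ _ _], head=4, tail=4, size=0
write(34): buf=[_ _ _ _ 34 _], head=4, tail=5, size=1
read(): buf=[_ _ _ _ _ _], head=5, tail=5, size=0
write(9): buf=[_ _ _ _ _ 9], head=5, tail=0, size=1
read(): buf=[_ _ _ _ _ _], head=0, tail=0, size=0

Answer: _ _ _ _ _ _
0
0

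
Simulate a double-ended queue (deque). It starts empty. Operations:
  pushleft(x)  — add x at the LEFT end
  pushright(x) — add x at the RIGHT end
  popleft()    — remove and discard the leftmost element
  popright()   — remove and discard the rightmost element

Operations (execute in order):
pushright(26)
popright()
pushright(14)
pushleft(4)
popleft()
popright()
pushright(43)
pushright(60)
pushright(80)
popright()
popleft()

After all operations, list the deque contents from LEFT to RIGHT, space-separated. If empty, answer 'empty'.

Answer: 60

Derivation:
pushright(26): [26]
popright(): []
pushright(14): [14]
pushleft(4): [4, 14]
popleft(): [14]
popright(): []
pushright(43): [43]
pushright(60): [43, 60]
pushright(80): [43, 60, 80]
popright(): [43, 60]
popleft(): [60]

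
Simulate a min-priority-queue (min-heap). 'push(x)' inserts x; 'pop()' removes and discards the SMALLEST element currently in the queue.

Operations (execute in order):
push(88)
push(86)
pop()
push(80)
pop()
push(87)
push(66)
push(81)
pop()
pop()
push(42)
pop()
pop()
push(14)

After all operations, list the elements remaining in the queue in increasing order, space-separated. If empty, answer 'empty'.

push(88): heap contents = [88]
push(86): heap contents = [86, 88]
pop() → 86: heap contents = [88]
push(80): heap contents = [80, 88]
pop() → 80: heap contents = [88]
push(87): heap contents = [87, 88]
push(66): heap contents = [66, 87, 88]
push(81): heap contents = [66, 81, 87, 88]
pop() → 66: heap contents = [81, 87, 88]
pop() → 81: heap contents = [87, 88]
push(42): heap contents = [42, 87, 88]
pop() → 42: heap contents = [87, 88]
pop() → 87: heap contents = [88]
push(14): heap contents = [14, 88]

Answer: 14 88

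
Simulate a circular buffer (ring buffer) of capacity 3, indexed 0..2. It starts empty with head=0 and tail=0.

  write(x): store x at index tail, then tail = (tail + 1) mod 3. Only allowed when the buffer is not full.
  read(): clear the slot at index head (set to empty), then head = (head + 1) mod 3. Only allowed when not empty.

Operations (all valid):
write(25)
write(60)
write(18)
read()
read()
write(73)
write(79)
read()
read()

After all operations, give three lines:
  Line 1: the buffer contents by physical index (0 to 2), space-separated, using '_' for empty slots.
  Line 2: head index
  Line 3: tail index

write(25): buf=[25 _ _], head=0, tail=1, size=1
write(60): buf=[25 60 _], head=0, tail=2, size=2
write(18): buf=[25 60 18], head=0, tail=0, size=3
read(): buf=[_ 60 18], head=1, tail=0, size=2
read(): buf=[_ _ 18], head=2, tail=0, size=1
write(73): buf=[73 _ 18], head=2, tail=1, size=2
write(79): buf=[73 79 18], head=2, tail=2, size=3
read(): buf=[73 79 _], head=0, tail=2, size=2
read(): buf=[_ 79 _], head=1, tail=2, size=1

Answer: _ 79 _
1
2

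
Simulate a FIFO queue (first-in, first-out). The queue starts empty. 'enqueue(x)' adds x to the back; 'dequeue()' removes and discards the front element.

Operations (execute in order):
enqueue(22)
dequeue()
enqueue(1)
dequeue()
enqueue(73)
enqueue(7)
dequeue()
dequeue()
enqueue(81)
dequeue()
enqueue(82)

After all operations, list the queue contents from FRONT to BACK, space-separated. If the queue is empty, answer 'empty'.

enqueue(22): [22]
dequeue(): []
enqueue(1): [1]
dequeue(): []
enqueue(73): [73]
enqueue(7): [73, 7]
dequeue(): [7]
dequeue(): []
enqueue(81): [81]
dequeue(): []
enqueue(82): [82]

Answer: 82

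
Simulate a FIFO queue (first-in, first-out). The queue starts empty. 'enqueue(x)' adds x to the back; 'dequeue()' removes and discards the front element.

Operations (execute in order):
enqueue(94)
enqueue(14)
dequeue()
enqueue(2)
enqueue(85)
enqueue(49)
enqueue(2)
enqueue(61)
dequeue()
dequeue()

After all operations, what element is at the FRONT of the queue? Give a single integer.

Answer: 85

Derivation:
enqueue(94): queue = [94]
enqueue(14): queue = [94, 14]
dequeue(): queue = [14]
enqueue(2): queue = [14, 2]
enqueue(85): queue = [14, 2, 85]
enqueue(49): queue = [14, 2, 85, 49]
enqueue(2): queue = [14, 2, 85, 49, 2]
enqueue(61): queue = [14, 2, 85, 49, 2, 61]
dequeue(): queue = [2, 85, 49, 2, 61]
dequeue(): queue = [85, 49, 2, 61]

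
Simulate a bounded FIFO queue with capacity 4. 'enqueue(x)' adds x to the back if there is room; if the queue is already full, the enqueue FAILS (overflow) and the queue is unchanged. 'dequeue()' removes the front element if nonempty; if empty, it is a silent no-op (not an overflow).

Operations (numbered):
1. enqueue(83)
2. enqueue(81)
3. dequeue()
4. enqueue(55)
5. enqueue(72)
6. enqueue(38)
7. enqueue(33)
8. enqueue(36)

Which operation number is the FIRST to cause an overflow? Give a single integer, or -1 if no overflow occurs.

Answer: 7

Derivation:
1. enqueue(83): size=1
2. enqueue(81): size=2
3. dequeue(): size=1
4. enqueue(55): size=2
5. enqueue(72): size=3
6. enqueue(38): size=4
7. enqueue(33): size=4=cap → OVERFLOW (fail)
8. enqueue(36): size=4=cap → OVERFLOW (fail)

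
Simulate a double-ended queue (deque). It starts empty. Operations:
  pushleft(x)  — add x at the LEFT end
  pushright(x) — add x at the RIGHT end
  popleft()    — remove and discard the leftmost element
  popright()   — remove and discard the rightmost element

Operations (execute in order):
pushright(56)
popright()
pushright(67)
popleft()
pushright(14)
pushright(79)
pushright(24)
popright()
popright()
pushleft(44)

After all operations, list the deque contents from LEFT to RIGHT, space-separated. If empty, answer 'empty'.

Answer: 44 14

Derivation:
pushright(56): [56]
popright(): []
pushright(67): [67]
popleft(): []
pushright(14): [14]
pushright(79): [14, 79]
pushright(24): [14, 79, 24]
popright(): [14, 79]
popright(): [14]
pushleft(44): [44, 14]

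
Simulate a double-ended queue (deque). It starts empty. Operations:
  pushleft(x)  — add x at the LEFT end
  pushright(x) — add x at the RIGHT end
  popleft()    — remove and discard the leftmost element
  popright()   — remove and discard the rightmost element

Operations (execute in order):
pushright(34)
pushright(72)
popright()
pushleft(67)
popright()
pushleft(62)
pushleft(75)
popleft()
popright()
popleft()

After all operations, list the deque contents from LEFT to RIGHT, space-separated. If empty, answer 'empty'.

Answer: empty

Derivation:
pushright(34): [34]
pushright(72): [34, 72]
popright(): [34]
pushleft(67): [67, 34]
popright(): [67]
pushleft(62): [62, 67]
pushleft(75): [75, 62, 67]
popleft(): [62, 67]
popright(): [62]
popleft(): []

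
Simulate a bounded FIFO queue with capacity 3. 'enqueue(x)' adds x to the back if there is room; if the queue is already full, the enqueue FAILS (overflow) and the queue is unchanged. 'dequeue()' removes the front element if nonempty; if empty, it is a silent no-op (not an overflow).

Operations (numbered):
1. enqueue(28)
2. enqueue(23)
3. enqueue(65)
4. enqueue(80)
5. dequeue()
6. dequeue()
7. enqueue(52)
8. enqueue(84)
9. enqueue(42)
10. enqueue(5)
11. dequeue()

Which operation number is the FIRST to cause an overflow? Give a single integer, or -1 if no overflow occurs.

1. enqueue(28): size=1
2. enqueue(23): size=2
3. enqueue(65): size=3
4. enqueue(80): size=3=cap → OVERFLOW (fail)
5. dequeue(): size=2
6. dequeue(): size=1
7. enqueue(52): size=2
8. enqueue(84): size=3
9. enqueue(42): size=3=cap → OVERFLOW (fail)
10. enqueue(5): size=3=cap → OVERFLOW (fail)
11. dequeue(): size=2

Answer: 4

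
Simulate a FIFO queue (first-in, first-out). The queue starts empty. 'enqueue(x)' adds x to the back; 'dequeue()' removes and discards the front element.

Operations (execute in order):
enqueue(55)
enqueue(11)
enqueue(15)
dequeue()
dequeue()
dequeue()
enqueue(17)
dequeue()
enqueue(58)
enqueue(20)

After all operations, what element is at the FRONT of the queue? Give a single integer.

enqueue(55): queue = [55]
enqueue(11): queue = [55, 11]
enqueue(15): queue = [55, 11, 15]
dequeue(): queue = [11, 15]
dequeue(): queue = [15]
dequeue(): queue = []
enqueue(17): queue = [17]
dequeue(): queue = []
enqueue(58): queue = [58]
enqueue(20): queue = [58, 20]

Answer: 58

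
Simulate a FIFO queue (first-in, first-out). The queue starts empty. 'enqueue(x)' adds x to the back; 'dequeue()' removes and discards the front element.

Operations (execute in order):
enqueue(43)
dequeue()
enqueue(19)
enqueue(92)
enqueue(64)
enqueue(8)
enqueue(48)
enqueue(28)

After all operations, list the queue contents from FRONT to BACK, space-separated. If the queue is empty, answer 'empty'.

Answer: 19 92 64 8 48 28

Derivation:
enqueue(43): [43]
dequeue(): []
enqueue(19): [19]
enqueue(92): [19, 92]
enqueue(64): [19, 92, 64]
enqueue(8): [19, 92, 64, 8]
enqueue(48): [19, 92, 64, 8, 48]
enqueue(28): [19, 92, 64, 8, 48, 28]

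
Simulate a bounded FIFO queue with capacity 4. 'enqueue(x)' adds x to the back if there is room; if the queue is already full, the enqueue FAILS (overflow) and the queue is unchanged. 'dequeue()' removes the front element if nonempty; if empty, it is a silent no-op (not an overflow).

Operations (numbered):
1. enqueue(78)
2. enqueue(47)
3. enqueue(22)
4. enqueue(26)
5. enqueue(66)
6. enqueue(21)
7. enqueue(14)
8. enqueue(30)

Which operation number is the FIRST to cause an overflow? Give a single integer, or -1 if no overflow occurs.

1. enqueue(78): size=1
2. enqueue(47): size=2
3. enqueue(22): size=3
4. enqueue(26): size=4
5. enqueue(66): size=4=cap → OVERFLOW (fail)
6. enqueue(21): size=4=cap → OVERFLOW (fail)
7. enqueue(14): size=4=cap → OVERFLOW (fail)
8. enqueue(30): size=4=cap → OVERFLOW (fail)

Answer: 5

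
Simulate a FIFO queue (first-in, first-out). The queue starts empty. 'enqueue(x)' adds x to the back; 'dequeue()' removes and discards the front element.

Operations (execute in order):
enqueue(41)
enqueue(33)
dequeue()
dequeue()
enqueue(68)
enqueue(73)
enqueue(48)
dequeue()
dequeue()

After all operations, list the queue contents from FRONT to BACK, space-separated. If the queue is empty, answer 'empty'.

enqueue(41): [41]
enqueue(33): [41, 33]
dequeue(): [33]
dequeue(): []
enqueue(68): [68]
enqueue(73): [68, 73]
enqueue(48): [68, 73, 48]
dequeue(): [73, 48]
dequeue(): [48]

Answer: 48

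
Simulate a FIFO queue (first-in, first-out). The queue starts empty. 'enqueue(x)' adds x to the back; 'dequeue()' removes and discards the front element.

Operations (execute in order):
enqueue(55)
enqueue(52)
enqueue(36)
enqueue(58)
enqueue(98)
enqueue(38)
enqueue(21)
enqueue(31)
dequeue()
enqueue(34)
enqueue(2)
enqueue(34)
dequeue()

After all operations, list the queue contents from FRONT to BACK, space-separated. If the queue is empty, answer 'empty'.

Answer: 36 58 98 38 21 31 34 2 34

Derivation:
enqueue(55): [55]
enqueue(52): [55, 52]
enqueue(36): [55, 52, 36]
enqueue(58): [55, 52, 36, 58]
enqueue(98): [55, 52, 36, 58, 98]
enqueue(38): [55, 52, 36, 58, 98, 38]
enqueue(21): [55, 52, 36, 58, 98, 38, 21]
enqueue(31): [55, 52, 36, 58, 98, 38, 21, 31]
dequeue(): [52, 36, 58, 98, 38, 21, 31]
enqueue(34): [52, 36, 58, 98, 38, 21, 31, 34]
enqueue(2): [52, 36, 58, 98, 38, 21, 31, 34, 2]
enqueue(34): [52, 36, 58, 98, 38, 21, 31, 34, 2, 34]
dequeue(): [36, 58, 98, 38, 21, 31, 34, 2, 34]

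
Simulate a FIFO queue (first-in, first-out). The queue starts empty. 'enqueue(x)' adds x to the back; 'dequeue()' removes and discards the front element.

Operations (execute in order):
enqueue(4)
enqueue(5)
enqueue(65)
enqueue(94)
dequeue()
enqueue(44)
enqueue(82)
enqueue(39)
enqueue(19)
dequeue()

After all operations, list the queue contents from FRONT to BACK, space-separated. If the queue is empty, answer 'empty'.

Answer: 65 94 44 82 39 19

Derivation:
enqueue(4): [4]
enqueue(5): [4, 5]
enqueue(65): [4, 5, 65]
enqueue(94): [4, 5, 65, 94]
dequeue(): [5, 65, 94]
enqueue(44): [5, 65, 94, 44]
enqueue(82): [5, 65, 94, 44, 82]
enqueue(39): [5, 65, 94, 44, 82, 39]
enqueue(19): [5, 65, 94, 44, 82, 39, 19]
dequeue(): [65, 94, 44, 82, 39, 19]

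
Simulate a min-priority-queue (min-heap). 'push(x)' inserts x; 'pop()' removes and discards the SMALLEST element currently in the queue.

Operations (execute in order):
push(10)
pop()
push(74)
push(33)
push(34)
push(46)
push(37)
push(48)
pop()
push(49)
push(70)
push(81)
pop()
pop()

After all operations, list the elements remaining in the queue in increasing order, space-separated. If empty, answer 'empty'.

Answer: 46 48 49 70 74 81

Derivation:
push(10): heap contents = [10]
pop() → 10: heap contents = []
push(74): heap contents = [74]
push(33): heap contents = [33, 74]
push(34): heap contents = [33, 34, 74]
push(46): heap contents = [33, 34, 46, 74]
push(37): heap contents = [33, 34, 37, 46, 74]
push(48): heap contents = [33, 34, 37, 46, 48, 74]
pop() → 33: heap contents = [34, 37, 46, 48, 74]
push(49): heap contents = [34, 37, 46, 48, 49, 74]
push(70): heap contents = [34, 37, 46, 48, 49, 70, 74]
push(81): heap contents = [34, 37, 46, 48, 49, 70, 74, 81]
pop() → 34: heap contents = [37, 46, 48, 49, 70, 74, 81]
pop() → 37: heap contents = [46, 48, 49, 70, 74, 81]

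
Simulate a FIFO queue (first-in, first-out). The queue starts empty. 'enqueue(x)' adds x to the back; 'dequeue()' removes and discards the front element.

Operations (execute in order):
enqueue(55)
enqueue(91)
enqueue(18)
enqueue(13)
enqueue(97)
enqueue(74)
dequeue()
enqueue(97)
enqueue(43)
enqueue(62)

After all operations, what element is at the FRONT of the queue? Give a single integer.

enqueue(55): queue = [55]
enqueue(91): queue = [55, 91]
enqueue(18): queue = [55, 91, 18]
enqueue(13): queue = [55, 91, 18, 13]
enqueue(97): queue = [55, 91, 18, 13, 97]
enqueue(74): queue = [55, 91, 18, 13, 97, 74]
dequeue(): queue = [91, 18, 13, 97, 74]
enqueue(97): queue = [91, 18, 13, 97, 74, 97]
enqueue(43): queue = [91, 18, 13, 97, 74, 97, 43]
enqueue(62): queue = [91, 18, 13, 97, 74, 97, 43, 62]

Answer: 91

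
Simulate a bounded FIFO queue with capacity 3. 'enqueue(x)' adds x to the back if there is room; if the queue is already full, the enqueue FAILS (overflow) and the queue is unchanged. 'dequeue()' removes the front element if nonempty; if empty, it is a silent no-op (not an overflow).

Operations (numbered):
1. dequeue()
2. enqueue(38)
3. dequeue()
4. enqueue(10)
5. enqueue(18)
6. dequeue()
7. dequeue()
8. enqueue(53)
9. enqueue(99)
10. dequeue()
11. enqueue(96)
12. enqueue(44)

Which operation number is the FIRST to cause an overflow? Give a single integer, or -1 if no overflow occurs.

Answer: -1

Derivation:
1. dequeue(): empty, no-op, size=0
2. enqueue(38): size=1
3. dequeue(): size=0
4. enqueue(10): size=1
5. enqueue(18): size=2
6. dequeue(): size=1
7. dequeue(): size=0
8. enqueue(53): size=1
9. enqueue(99): size=2
10. dequeue(): size=1
11. enqueue(96): size=2
12. enqueue(44): size=3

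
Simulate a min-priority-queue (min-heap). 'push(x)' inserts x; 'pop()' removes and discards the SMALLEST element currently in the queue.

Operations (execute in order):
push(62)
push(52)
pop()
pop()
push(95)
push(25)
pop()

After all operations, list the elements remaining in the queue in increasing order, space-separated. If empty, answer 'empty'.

Answer: 95

Derivation:
push(62): heap contents = [62]
push(52): heap contents = [52, 62]
pop() → 52: heap contents = [62]
pop() → 62: heap contents = []
push(95): heap contents = [95]
push(25): heap contents = [25, 95]
pop() → 25: heap contents = [95]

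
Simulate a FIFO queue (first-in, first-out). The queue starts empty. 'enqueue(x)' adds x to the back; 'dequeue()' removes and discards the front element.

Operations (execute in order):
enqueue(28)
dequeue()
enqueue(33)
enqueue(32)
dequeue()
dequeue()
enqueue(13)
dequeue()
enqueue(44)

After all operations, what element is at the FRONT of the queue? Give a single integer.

enqueue(28): queue = [28]
dequeue(): queue = []
enqueue(33): queue = [33]
enqueue(32): queue = [33, 32]
dequeue(): queue = [32]
dequeue(): queue = []
enqueue(13): queue = [13]
dequeue(): queue = []
enqueue(44): queue = [44]

Answer: 44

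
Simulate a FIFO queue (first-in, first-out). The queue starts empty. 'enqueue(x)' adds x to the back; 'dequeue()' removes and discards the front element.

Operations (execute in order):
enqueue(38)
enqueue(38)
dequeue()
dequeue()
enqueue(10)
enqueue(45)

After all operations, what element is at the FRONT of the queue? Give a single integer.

Answer: 10

Derivation:
enqueue(38): queue = [38]
enqueue(38): queue = [38, 38]
dequeue(): queue = [38]
dequeue(): queue = []
enqueue(10): queue = [10]
enqueue(45): queue = [10, 45]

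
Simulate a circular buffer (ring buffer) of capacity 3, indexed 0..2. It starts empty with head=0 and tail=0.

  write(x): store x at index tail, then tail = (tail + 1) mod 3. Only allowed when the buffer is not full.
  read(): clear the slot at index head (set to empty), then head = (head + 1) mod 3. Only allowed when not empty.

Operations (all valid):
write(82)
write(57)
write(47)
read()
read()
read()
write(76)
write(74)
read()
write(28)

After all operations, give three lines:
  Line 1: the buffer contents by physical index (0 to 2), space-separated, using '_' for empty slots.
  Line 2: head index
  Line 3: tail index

Answer: _ 74 28
1
0

Derivation:
write(82): buf=[82 _ _], head=0, tail=1, size=1
write(57): buf=[82 57 _], head=0, tail=2, size=2
write(47): buf=[82 57 47], head=0, tail=0, size=3
read(): buf=[_ 57 47], head=1, tail=0, size=2
read(): buf=[_ _ 47], head=2, tail=0, size=1
read(): buf=[_ _ _], head=0, tail=0, size=0
write(76): buf=[76 _ _], head=0, tail=1, size=1
write(74): buf=[76 74 _], head=0, tail=2, size=2
read(): buf=[_ 74 _], head=1, tail=2, size=1
write(28): buf=[_ 74 28], head=1, tail=0, size=2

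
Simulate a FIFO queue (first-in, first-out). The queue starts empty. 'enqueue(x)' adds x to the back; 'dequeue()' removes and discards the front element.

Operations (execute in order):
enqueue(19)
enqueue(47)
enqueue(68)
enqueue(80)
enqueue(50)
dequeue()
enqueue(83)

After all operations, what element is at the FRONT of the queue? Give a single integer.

enqueue(19): queue = [19]
enqueue(47): queue = [19, 47]
enqueue(68): queue = [19, 47, 68]
enqueue(80): queue = [19, 47, 68, 80]
enqueue(50): queue = [19, 47, 68, 80, 50]
dequeue(): queue = [47, 68, 80, 50]
enqueue(83): queue = [47, 68, 80, 50, 83]

Answer: 47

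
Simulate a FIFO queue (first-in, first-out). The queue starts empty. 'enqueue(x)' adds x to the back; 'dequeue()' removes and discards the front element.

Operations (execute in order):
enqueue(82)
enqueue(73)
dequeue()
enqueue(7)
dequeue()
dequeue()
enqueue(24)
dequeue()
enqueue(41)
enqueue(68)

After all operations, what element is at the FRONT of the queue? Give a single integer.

enqueue(82): queue = [82]
enqueue(73): queue = [82, 73]
dequeue(): queue = [73]
enqueue(7): queue = [73, 7]
dequeue(): queue = [7]
dequeue(): queue = []
enqueue(24): queue = [24]
dequeue(): queue = []
enqueue(41): queue = [41]
enqueue(68): queue = [41, 68]

Answer: 41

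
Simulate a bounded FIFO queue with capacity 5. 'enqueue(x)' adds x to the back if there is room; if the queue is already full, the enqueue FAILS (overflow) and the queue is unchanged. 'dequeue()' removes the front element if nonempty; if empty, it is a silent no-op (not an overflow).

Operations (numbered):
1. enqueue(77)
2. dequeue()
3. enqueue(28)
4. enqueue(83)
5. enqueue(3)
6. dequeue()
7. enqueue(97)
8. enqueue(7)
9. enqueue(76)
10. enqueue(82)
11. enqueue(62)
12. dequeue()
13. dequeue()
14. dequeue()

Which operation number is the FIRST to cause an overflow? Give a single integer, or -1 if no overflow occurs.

Answer: 10

Derivation:
1. enqueue(77): size=1
2. dequeue(): size=0
3. enqueue(28): size=1
4. enqueue(83): size=2
5. enqueue(3): size=3
6. dequeue(): size=2
7. enqueue(97): size=3
8. enqueue(7): size=4
9. enqueue(76): size=5
10. enqueue(82): size=5=cap → OVERFLOW (fail)
11. enqueue(62): size=5=cap → OVERFLOW (fail)
12. dequeue(): size=4
13. dequeue(): size=3
14. dequeue(): size=2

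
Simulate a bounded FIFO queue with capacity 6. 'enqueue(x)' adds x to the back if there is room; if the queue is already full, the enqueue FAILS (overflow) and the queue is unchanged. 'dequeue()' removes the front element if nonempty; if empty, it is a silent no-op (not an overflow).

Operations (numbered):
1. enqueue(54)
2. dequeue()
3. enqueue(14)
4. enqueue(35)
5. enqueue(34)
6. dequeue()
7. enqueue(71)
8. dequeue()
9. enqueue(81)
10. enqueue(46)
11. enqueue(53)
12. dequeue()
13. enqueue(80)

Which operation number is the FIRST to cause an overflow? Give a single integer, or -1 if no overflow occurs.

Answer: -1

Derivation:
1. enqueue(54): size=1
2. dequeue(): size=0
3. enqueue(14): size=1
4. enqueue(35): size=2
5. enqueue(34): size=3
6. dequeue(): size=2
7. enqueue(71): size=3
8. dequeue(): size=2
9. enqueue(81): size=3
10. enqueue(46): size=4
11. enqueue(53): size=5
12. dequeue(): size=4
13. enqueue(80): size=5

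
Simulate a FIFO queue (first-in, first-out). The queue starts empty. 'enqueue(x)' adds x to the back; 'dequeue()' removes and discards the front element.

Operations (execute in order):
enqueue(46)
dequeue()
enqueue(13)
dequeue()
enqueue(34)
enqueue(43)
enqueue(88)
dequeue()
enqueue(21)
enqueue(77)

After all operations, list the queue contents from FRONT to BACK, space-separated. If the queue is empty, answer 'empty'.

enqueue(46): [46]
dequeue(): []
enqueue(13): [13]
dequeue(): []
enqueue(34): [34]
enqueue(43): [34, 43]
enqueue(88): [34, 43, 88]
dequeue(): [43, 88]
enqueue(21): [43, 88, 21]
enqueue(77): [43, 88, 21, 77]

Answer: 43 88 21 77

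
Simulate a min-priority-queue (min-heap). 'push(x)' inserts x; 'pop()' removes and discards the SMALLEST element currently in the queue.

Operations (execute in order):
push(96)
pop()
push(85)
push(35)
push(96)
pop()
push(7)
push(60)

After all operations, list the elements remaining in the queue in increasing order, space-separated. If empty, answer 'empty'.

Answer: 7 60 85 96

Derivation:
push(96): heap contents = [96]
pop() → 96: heap contents = []
push(85): heap contents = [85]
push(35): heap contents = [35, 85]
push(96): heap contents = [35, 85, 96]
pop() → 35: heap contents = [85, 96]
push(7): heap contents = [7, 85, 96]
push(60): heap contents = [7, 60, 85, 96]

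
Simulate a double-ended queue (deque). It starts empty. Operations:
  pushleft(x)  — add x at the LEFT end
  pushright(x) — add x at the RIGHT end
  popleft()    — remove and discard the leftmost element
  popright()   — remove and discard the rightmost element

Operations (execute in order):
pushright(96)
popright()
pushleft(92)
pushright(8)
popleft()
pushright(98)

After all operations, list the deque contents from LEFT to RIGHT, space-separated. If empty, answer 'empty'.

Answer: 8 98

Derivation:
pushright(96): [96]
popright(): []
pushleft(92): [92]
pushright(8): [92, 8]
popleft(): [8]
pushright(98): [8, 98]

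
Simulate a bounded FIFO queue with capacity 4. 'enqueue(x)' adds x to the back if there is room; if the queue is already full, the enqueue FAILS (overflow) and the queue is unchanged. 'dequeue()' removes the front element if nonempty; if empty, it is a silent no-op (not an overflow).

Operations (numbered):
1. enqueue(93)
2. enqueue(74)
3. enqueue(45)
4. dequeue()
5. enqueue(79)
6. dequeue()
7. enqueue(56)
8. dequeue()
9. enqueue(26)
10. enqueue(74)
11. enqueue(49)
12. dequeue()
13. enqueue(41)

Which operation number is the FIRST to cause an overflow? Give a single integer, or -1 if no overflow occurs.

1. enqueue(93): size=1
2. enqueue(74): size=2
3. enqueue(45): size=3
4. dequeue(): size=2
5. enqueue(79): size=3
6. dequeue(): size=2
7. enqueue(56): size=3
8. dequeue(): size=2
9. enqueue(26): size=3
10. enqueue(74): size=4
11. enqueue(49): size=4=cap → OVERFLOW (fail)
12. dequeue(): size=3
13. enqueue(41): size=4

Answer: 11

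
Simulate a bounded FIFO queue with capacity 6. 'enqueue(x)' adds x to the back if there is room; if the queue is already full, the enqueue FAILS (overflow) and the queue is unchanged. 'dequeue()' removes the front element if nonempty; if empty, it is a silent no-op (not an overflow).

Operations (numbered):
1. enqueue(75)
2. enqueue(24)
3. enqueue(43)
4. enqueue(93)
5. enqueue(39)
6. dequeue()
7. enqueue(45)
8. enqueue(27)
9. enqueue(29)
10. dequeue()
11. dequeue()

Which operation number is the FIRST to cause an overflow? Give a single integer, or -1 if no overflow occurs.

Answer: 9

Derivation:
1. enqueue(75): size=1
2. enqueue(24): size=2
3. enqueue(43): size=3
4. enqueue(93): size=4
5. enqueue(39): size=5
6. dequeue(): size=4
7. enqueue(45): size=5
8. enqueue(27): size=6
9. enqueue(29): size=6=cap → OVERFLOW (fail)
10. dequeue(): size=5
11. dequeue(): size=4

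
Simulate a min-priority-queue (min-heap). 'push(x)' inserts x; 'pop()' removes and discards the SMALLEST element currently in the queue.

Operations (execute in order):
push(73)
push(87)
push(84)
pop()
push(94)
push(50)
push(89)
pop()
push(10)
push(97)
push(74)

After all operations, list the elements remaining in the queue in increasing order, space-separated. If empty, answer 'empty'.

Answer: 10 74 84 87 89 94 97

Derivation:
push(73): heap contents = [73]
push(87): heap contents = [73, 87]
push(84): heap contents = [73, 84, 87]
pop() → 73: heap contents = [84, 87]
push(94): heap contents = [84, 87, 94]
push(50): heap contents = [50, 84, 87, 94]
push(89): heap contents = [50, 84, 87, 89, 94]
pop() → 50: heap contents = [84, 87, 89, 94]
push(10): heap contents = [10, 84, 87, 89, 94]
push(97): heap contents = [10, 84, 87, 89, 94, 97]
push(74): heap contents = [10, 74, 84, 87, 89, 94, 97]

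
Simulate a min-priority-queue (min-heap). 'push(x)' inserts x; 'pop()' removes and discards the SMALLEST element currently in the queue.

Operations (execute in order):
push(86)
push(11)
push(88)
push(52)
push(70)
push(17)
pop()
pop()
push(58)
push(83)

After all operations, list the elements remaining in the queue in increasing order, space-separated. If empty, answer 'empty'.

push(86): heap contents = [86]
push(11): heap contents = [11, 86]
push(88): heap contents = [11, 86, 88]
push(52): heap contents = [11, 52, 86, 88]
push(70): heap contents = [11, 52, 70, 86, 88]
push(17): heap contents = [11, 17, 52, 70, 86, 88]
pop() → 11: heap contents = [17, 52, 70, 86, 88]
pop() → 17: heap contents = [52, 70, 86, 88]
push(58): heap contents = [52, 58, 70, 86, 88]
push(83): heap contents = [52, 58, 70, 83, 86, 88]

Answer: 52 58 70 83 86 88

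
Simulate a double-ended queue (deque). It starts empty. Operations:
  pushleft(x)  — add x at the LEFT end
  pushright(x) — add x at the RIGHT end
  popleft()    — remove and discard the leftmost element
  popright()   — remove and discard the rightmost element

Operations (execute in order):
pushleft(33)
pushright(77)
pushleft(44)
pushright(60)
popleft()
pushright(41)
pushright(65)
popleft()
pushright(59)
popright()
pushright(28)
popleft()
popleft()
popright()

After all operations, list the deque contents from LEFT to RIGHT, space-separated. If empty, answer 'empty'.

pushleft(33): [33]
pushright(77): [33, 77]
pushleft(44): [44, 33, 77]
pushright(60): [44, 33, 77, 60]
popleft(): [33, 77, 60]
pushright(41): [33, 77, 60, 41]
pushright(65): [33, 77, 60, 41, 65]
popleft(): [77, 60, 41, 65]
pushright(59): [77, 60, 41, 65, 59]
popright(): [77, 60, 41, 65]
pushright(28): [77, 60, 41, 65, 28]
popleft(): [60, 41, 65, 28]
popleft(): [41, 65, 28]
popright(): [41, 65]

Answer: 41 65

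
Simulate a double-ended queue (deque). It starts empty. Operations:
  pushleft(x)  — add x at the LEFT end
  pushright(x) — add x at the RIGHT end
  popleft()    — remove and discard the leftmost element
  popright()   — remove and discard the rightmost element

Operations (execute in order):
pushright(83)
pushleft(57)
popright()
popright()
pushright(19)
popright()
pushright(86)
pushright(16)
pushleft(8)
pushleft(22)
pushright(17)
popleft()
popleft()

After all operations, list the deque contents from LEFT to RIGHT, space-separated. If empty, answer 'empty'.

pushright(83): [83]
pushleft(57): [57, 83]
popright(): [57]
popright(): []
pushright(19): [19]
popright(): []
pushright(86): [86]
pushright(16): [86, 16]
pushleft(8): [8, 86, 16]
pushleft(22): [22, 8, 86, 16]
pushright(17): [22, 8, 86, 16, 17]
popleft(): [8, 86, 16, 17]
popleft(): [86, 16, 17]

Answer: 86 16 17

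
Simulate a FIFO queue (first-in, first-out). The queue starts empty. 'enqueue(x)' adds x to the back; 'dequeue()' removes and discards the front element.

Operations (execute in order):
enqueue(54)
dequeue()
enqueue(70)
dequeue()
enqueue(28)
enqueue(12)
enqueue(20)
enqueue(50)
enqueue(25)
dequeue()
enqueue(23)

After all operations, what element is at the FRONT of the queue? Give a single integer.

enqueue(54): queue = [54]
dequeue(): queue = []
enqueue(70): queue = [70]
dequeue(): queue = []
enqueue(28): queue = [28]
enqueue(12): queue = [28, 12]
enqueue(20): queue = [28, 12, 20]
enqueue(50): queue = [28, 12, 20, 50]
enqueue(25): queue = [28, 12, 20, 50, 25]
dequeue(): queue = [12, 20, 50, 25]
enqueue(23): queue = [12, 20, 50, 25, 23]

Answer: 12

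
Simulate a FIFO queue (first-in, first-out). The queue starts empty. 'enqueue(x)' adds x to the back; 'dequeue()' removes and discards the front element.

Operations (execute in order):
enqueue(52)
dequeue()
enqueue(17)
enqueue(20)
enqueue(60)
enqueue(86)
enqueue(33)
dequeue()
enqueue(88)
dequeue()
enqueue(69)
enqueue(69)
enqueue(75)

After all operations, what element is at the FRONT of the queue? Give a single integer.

Answer: 60

Derivation:
enqueue(52): queue = [52]
dequeue(): queue = []
enqueue(17): queue = [17]
enqueue(20): queue = [17, 20]
enqueue(60): queue = [17, 20, 60]
enqueue(86): queue = [17, 20, 60, 86]
enqueue(33): queue = [17, 20, 60, 86, 33]
dequeue(): queue = [20, 60, 86, 33]
enqueue(88): queue = [20, 60, 86, 33, 88]
dequeue(): queue = [60, 86, 33, 88]
enqueue(69): queue = [60, 86, 33, 88, 69]
enqueue(69): queue = [60, 86, 33, 88, 69, 69]
enqueue(75): queue = [60, 86, 33, 88, 69, 69, 75]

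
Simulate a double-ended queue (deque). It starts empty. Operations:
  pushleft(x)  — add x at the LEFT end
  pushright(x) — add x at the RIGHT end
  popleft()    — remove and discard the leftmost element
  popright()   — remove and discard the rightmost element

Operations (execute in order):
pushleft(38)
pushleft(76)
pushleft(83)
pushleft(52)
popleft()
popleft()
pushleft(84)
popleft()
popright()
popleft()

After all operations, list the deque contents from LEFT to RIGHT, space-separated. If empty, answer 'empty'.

Answer: empty

Derivation:
pushleft(38): [38]
pushleft(76): [76, 38]
pushleft(83): [83, 76, 38]
pushleft(52): [52, 83, 76, 38]
popleft(): [83, 76, 38]
popleft(): [76, 38]
pushleft(84): [84, 76, 38]
popleft(): [76, 38]
popright(): [76]
popleft(): []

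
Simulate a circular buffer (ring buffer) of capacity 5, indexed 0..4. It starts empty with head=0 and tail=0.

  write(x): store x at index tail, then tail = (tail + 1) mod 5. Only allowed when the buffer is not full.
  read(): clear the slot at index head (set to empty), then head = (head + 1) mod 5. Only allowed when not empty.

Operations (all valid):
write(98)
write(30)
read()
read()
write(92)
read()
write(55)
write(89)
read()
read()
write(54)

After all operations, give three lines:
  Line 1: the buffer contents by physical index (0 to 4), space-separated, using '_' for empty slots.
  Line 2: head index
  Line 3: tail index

Answer: 54 _ _ _ _
0
1

Derivation:
write(98): buf=[98 _ _ _ _], head=0, tail=1, size=1
write(30): buf=[98 30 _ _ _], head=0, tail=2, size=2
read(): buf=[_ 30 _ _ _], head=1, tail=2, size=1
read(): buf=[_ _ _ _ _], head=2, tail=2, size=0
write(92): buf=[_ _ 92 _ _], head=2, tail=3, size=1
read(): buf=[_ _ _ _ _], head=3, tail=3, size=0
write(55): buf=[_ _ _ 55 _], head=3, tail=4, size=1
write(89): buf=[_ _ _ 55 89], head=3, tail=0, size=2
read(): buf=[_ _ _ _ 89], head=4, tail=0, size=1
read(): buf=[_ _ _ _ _], head=0, tail=0, size=0
write(54): buf=[54 _ _ _ _], head=0, tail=1, size=1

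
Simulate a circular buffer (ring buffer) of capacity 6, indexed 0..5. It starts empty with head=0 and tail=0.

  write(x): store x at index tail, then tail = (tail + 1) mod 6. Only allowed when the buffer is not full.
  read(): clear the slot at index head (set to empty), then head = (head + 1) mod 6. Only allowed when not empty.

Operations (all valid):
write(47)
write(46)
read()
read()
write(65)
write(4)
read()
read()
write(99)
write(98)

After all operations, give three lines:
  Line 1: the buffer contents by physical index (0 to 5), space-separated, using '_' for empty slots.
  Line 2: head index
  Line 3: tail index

write(47): buf=[47 _ _ _ _ _], head=0, tail=1, size=1
write(46): buf=[47 46 _ _ _ _], head=0, tail=2, size=2
read(): buf=[_ 46 _ _ _ _], head=1, tail=2, size=1
read(): buf=[_ _ _ _ _ _], head=2, tail=2, size=0
write(65): buf=[_ _ 65 _ _ _], head=2, tail=3, size=1
write(4): buf=[_ _ 65 4 _ _], head=2, tail=4, size=2
read(): buf=[_ _ _ 4 _ _], head=3, tail=4, size=1
read(): buf=[_ _ _ _ _ _], head=4, tail=4, size=0
write(99): buf=[_ _ _ _ 99 _], head=4, tail=5, size=1
write(98): buf=[_ _ _ _ 99 98], head=4, tail=0, size=2

Answer: _ _ _ _ 99 98
4
0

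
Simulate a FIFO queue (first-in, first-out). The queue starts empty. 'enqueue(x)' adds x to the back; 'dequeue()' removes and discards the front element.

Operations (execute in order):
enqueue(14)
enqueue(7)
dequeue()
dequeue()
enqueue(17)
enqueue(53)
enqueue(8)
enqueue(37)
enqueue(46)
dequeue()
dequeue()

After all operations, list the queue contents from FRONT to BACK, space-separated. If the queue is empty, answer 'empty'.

Answer: 8 37 46

Derivation:
enqueue(14): [14]
enqueue(7): [14, 7]
dequeue(): [7]
dequeue(): []
enqueue(17): [17]
enqueue(53): [17, 53]
enqueue(8): [17, 53, 8]
enqueue(37): [17, 53, 8, 37]
enqueue(46): [17, 53, 8, 37, 46]
dequeue(): [53, 8, 37, 46]
dequeue(): [8, 37, 46]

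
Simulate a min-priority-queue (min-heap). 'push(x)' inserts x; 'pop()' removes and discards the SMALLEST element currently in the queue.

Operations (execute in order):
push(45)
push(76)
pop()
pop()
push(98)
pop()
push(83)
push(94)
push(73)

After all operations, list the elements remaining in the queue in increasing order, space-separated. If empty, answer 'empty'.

push(45): heap contents = [45]
push(76): heap contents = [45, 76]
pop() → 45: heap contents = [76]
pop() → 76: heap contents = []
push(98): heap contents = [98]
pop() → 98: heap contents = []
push(83): heap contents = [83]
push(94): heap contents = [83, 94]
push(73): heap contents = [73, 83, 94]

Answer: 73 83 94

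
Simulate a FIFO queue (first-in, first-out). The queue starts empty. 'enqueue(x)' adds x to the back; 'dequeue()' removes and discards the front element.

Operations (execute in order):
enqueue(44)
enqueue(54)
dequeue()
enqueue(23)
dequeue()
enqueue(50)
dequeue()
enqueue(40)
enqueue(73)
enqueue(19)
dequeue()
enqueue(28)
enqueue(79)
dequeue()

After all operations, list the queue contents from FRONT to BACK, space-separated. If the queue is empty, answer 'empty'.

enqueue(44): [44]
enqueue(54): [44, 54]
dequeue(): [54]
enqueue(23): [54, 23]
dequeue(): [23]
enqueue(50): [23, 50]
dequeue(): [50]
enqueue(40): [50, 40]
enqueue(73): [50, 40, 73]
enqueue(19): [50, 40, 73, 19]
dequeue(): [40, 73, 19]
enqueue(28): [40, 73, 19, 28]
enqueue(79): [40, 73, 19, 28, 79]
dequeue(): [73, 19, 28, 79]

Answer: 73 19 28 79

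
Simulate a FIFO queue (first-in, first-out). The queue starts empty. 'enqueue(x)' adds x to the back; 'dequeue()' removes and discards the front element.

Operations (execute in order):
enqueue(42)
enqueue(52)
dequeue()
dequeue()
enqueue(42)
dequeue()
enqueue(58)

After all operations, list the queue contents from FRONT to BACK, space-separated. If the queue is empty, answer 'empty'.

enqueue(42): [42]
enqueue(52): [42, 52]
dequeue(): [52]
dequeue(): []
enqueue(42): [42]
dequeue(): []
enqueue(58): [58]

Answer: 58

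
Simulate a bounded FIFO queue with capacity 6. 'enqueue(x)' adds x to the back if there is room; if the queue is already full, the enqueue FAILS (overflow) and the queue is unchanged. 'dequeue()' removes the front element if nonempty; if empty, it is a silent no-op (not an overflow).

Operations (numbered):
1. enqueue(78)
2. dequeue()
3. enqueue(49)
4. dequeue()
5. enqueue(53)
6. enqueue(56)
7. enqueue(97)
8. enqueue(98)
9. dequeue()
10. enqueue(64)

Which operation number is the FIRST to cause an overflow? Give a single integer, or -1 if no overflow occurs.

1. enqueue(78): size=1
2. dequeue(): size=0
3. enqueue(49): size=1
4. dequeue(): size=0
5. enqueue(53): size=1
6. enqueue(56): size=2
7. enqueue(97): size=3
8. enqueue(98): size=4
9. dequeue(): size=3
10. enqueue(64): size=4

Answer: -1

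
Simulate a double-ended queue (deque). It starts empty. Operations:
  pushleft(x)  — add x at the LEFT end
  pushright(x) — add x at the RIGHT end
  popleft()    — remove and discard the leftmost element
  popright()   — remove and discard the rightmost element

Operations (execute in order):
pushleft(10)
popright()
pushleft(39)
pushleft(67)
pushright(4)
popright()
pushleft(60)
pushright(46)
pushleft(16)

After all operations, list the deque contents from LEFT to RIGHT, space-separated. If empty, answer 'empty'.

Answer: 16 60 67 39 46

Derivation:
pushleft(10): [10]
popright(): []
pushleft(39): [39]
pushleft(67): [67, 39]
pushright(4): [67, 39, 4]
popright(): [67, 39]
pushleft(60): [60, 67, 39]
pushright(46): [60, 67, 39, 46]
pushleft(16): [16, 60, 67, 39, 46]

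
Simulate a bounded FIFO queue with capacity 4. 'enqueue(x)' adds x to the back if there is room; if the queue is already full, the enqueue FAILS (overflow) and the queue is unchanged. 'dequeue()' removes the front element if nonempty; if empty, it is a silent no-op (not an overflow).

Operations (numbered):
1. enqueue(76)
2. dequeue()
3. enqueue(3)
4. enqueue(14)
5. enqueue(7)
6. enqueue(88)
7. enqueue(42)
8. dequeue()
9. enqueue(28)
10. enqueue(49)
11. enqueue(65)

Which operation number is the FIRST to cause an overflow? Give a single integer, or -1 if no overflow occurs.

Answer: 7

Derivation:
1. enqueue(76): size=1
2. dequeue(): size=0
3. enqueue(3): size=1
4. enqueue(14): size=2
5. enqueue(7): size=3
6. enqueue(88): size=4
7. enqueue(42): size=4=cap → OVERFLOW (fail)
8. dequeue(): size=3
9. enqueue(28): size=4
10. enqueue(49): size=4=cap → OVERFLOW (fail)
11. enqueue(65): size=4=cap → OVERFLOW (fail)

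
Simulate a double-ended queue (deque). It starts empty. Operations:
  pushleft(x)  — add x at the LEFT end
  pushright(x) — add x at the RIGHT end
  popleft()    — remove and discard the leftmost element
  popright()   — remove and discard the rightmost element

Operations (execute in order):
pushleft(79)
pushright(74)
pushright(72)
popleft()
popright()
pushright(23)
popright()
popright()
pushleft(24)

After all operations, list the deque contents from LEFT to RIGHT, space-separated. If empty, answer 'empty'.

Answer: 24

Derivation:
pushleft(79): [79]
pushright(74): [79, 74]
pushright(72): [79, 74, 72]
popleft(): [74, 72]
popright(): [74]
pushright(23): [74, 23]
popright(): [74]
popright(): []
pushleft(24): [24]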